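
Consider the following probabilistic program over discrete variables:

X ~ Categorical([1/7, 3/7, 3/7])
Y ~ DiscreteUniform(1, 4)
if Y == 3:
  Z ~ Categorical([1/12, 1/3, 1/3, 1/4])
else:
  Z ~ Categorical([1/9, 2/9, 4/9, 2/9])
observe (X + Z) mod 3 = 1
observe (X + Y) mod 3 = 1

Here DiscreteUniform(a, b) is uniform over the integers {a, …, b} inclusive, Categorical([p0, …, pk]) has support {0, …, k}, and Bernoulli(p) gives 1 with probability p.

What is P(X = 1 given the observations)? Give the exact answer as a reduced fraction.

P(X = 1 | obs) = 9/25

Enumerate traces; 5 have nonzero weight after conditioning:
  (X=0, Y=1, Z=1) weight 1/126
  (X=0, Y=4, Z=1) weight 1/126
  (X=1, Y=3, Z=0) weight 1/112
  (X=1, Y=3, Z=3) weight 3/112
  (X=2, Y=2, Z=2) weight 1/21
Group by X:
  weight(X=0) = 1/63
  weight(X=1) = 1/28
  weight(X=2) = 1/21
Total weight = 1/63 + 1/28 + 1/21 = 25/252
P(X=0 | obs) = 1/63 / 25/252 = 4/25
P(X=1 | obs) = 1/28 / 25/252 = 9/25
P(X=2 | obs) = 1/21 / 25/252 = 12/25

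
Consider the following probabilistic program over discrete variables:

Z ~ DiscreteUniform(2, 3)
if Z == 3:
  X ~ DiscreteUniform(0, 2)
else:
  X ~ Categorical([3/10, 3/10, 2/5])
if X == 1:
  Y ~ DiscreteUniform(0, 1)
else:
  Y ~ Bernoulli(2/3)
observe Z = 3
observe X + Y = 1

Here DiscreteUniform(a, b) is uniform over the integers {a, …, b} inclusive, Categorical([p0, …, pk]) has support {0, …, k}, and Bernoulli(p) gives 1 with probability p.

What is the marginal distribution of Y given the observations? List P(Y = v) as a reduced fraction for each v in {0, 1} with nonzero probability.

Enumerate traces; 2 have nonzero weight after conditioning:
  (Z=3, X=0, Y=1) weight 1/9
  (Z=3, X=1, Y=0) weight 1/12
Group by Y:
  weight(Y=0) = 1/12
  weight(Y=1) = 1/9
Total weight = 1/12 + 1/9 = 7/36
P(Y=0 | obs) = 1/12 / 7/36 = 3/7
P(Y=1 | obs) = 1/9 / 7/36 = 4/7

P(Y=0) = 3/7, P(Y=1) = 4/7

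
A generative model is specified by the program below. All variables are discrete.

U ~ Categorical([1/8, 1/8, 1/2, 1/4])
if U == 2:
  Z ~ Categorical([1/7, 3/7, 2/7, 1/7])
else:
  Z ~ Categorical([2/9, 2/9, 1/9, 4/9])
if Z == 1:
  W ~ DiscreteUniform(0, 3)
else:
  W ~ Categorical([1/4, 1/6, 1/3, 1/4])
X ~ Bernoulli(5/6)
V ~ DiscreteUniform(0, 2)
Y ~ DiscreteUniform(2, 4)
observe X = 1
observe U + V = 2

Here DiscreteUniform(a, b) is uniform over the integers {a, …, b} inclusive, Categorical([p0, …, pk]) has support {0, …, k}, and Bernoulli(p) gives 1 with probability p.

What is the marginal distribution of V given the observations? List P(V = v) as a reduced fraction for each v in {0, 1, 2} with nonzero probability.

Enumerate traces; 144 have nonzero weight after conditioning:
  (U=0, Z=0, W=0, X=1, V=2, Y=2) weight 5/7776
  (U=0, Z=0, W=0, X=1, V=2, Y=3) weight 5/7776
  (U=0, Z=0, W=0, X=1, V=2, Y=4) weight 5/7776
  (U=0, Z=0, W=1, X=1, V=2, Y=2) weight 5/11664
  (U=0, Z=0, W=1, X=1, V=2, Y=3) weight 5/11664
  (U=0, Z=0, W=1, X=1, V=2, Y=4) weight 5/11664
  (U=0, Z=0, W=2, X=1, V=2, Y=2) weight 5/5832
  (U=0, Z=0, W=2, X=1, V=2, Y=3) weight 5/5832
  (U=1, Z=0, W=0, X=1, V=1, Y=2) weight 5/7776
  (U=2, Z=0, W=0, X=1, V=0, Y=2) weight 5/3024
  … 134 more
Group by V:
  weight(V=0) = 5/36
  weight(V=1) = 5/144
  weight(V=2) = 5/144
Total weight = 5/36 + 5/144 + 5/144 = 5/24
P(V=0 | obs) = 5/36 / 5/24 = 2/3
P(V=1 | obs) = 5/144 / 5/24 = 1/6
P(V=2 | obs) = 5/144 / 5/24 = 1/6

P(V=0) = 2/3, P(V=1) = 1/6, P(V=2) = 1/6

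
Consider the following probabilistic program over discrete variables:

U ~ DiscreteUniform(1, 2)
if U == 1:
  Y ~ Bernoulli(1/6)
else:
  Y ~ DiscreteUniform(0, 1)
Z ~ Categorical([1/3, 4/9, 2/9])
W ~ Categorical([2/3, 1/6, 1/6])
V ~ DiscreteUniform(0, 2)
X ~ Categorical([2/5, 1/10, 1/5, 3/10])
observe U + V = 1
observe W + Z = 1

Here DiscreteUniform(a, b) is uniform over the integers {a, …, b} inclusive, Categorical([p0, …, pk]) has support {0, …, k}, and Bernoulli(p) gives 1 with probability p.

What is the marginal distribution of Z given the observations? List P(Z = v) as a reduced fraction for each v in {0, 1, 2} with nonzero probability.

P(Z=0) = 3/19, P(Z=1) = 16/19

Enumerate traces; 16 have nonzero weight after conditioning:
  (U=1, Y=0, Z=0, W=1, V=0, X=0) weight 1/324
  (U=1, Y=0, Z=0, W=1, V=0, X=1) weight 1/1296
  (U=1, Y=0, Z=0, W=1, V=0, X=2) weight 1/648
  (U=1, Y=0, Z=0, W=1, V=0, X=3) weight 1/432
  (U=1, Y=0, Z=1, W=0, V=0, X=0) weight 4/243
  (U=1, Y=0, Z=1, W=0, V=0, X=1) weight 1/243
  (U=1, Y=0, Z=1, W=0, V=0, X=2) weight 2/243
  (U=1, Y=0, Z=1, W=0, V=0, X=3) weight 1/81
  … 8 more
Group by Z:
  weight(Z=0) = 1/108
  weight(Z=1) = 4/81
Total weight = 1/108 + 4/81 = 19/324
P(Z=0 | obs) = 1/108 / 19/324 = 3/19
P(Z=1 | obs) = 4/81 / 19/324 = 16/19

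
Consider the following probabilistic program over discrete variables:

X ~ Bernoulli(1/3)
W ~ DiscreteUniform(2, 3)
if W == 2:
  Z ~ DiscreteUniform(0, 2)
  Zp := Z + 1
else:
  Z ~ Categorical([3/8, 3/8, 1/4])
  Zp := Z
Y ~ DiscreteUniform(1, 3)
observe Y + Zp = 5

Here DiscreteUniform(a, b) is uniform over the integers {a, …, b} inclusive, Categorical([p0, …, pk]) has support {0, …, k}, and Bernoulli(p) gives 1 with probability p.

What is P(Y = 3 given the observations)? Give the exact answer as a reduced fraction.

Enumerate traces; 6 have nonzero weight after conditioning:
  (X=0, W=2, Z=1, Y=3) weight 1/27
  (X=0, W=2, Z=2, Y=2) weight 1/27
  (X=0, W=3, Z=2, Y=3) weight 1/36
  (X=1, W=2, Z=1, Y=3) weight 1/54
  (X=1, W=2, Z=2, Y=2) weight 1/54
  (X=1, W=3, Z=2, Y=3) weight 1/72
Group by Y:
  weight(Y=2) = 1/18
  weight(Y=3) = 7/72
Total weight = 1/18 + 7/72 = 11/72
P(Y=2 | obs) = 1/18 / 11/72 = 4/11
P(Y=3 | obs) = 7/72 / 11/72 = 7/11

P(Y = 3 | obs) = 7/11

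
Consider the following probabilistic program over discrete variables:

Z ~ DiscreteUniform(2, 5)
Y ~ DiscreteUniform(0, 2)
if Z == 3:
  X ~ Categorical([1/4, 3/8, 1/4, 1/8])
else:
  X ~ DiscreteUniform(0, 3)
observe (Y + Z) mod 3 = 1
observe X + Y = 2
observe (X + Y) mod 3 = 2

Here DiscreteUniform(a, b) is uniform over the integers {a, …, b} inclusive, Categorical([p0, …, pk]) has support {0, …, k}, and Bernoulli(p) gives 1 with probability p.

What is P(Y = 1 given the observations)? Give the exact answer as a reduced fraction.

Enumerate traces; 4 have nonzero weight after conditioning:
  (Z=2, Y=2, X=0) weight 1/48
  (Z=3, Y=1, X=1) weight 1/32
  (Z=4, Y=0, X=2) weight 1/48
  (Z=5, Y=2, X=0) weight 1/48
Group by Y:
  weight(Y=0) = 1/48
  weight(Y=1) = 1/32
  weight(Y=2) = 1/24
Total weight = 1/48 + 1/32 + 1/24 = 3/32
P(Y=0 | obs) = 1/48 / 3/32 = 2/9
P(Y=1 | obs) = 1/32 / 3/32 = 1/3
P(Y=2 | obs) = 1/24 / 3/32 = 4/9

P(Y = 1 | obs) = 1/3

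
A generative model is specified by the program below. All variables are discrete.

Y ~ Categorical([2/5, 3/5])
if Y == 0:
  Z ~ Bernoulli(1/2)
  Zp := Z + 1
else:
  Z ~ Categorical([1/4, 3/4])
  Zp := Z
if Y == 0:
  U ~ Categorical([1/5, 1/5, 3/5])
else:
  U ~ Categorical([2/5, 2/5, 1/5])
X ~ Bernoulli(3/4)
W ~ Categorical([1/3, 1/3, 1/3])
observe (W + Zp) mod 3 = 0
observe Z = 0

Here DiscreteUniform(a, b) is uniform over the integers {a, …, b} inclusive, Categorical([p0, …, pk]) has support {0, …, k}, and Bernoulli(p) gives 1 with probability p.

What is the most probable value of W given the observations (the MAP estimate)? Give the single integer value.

Enumerate traces; 12 have nonzero weight after conditioning:
  (Y=0, Z=0, U=0, X=0, W=2) weight 1/300
  (Y=0, Z=0, U=0, X=1, W=2) weight 1/100
  (Y=0, Z=0, U=1, X=0, W=2) weight 1/300
  (Y=0, Z=0, U=1, X=1, W=2) weight 1/100
  (Y=0, Z=0, U=2, X=0, W=2) weight 1/100
  (Y=0, Z=0, U=2, X=1, W=2) weight 3/100
  (Y=1, Z=0, U=0, X=0, W=0) weight 1/200
  (Y=1, Z=0, U=0, X=1, W=0) weight 3/200
  … 4 more
Group by W:
  weight(W=0) = 1/20
  weight(W=2) = 1/15
Total weight = 1/20 + 1/15 = 7/60
P(W=0 | obs) = 1/20 / 7/60 = 3/7
P(W=2 | obs) = 1/15 / 7/60 = 4/7
argmax = 2

argmax_v P(W = v | obs) = 2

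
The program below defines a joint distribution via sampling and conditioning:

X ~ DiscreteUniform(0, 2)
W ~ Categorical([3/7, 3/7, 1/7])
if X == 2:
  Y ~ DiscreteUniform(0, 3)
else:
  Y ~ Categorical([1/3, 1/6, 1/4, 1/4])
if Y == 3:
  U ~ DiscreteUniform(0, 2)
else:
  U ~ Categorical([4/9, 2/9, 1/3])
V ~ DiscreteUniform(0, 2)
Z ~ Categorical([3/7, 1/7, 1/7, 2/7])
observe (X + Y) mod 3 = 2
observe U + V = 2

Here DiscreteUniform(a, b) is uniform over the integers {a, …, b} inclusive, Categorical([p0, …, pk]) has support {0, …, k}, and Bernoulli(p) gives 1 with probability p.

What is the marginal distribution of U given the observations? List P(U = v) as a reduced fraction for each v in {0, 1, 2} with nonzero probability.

Enumerate traces; 144 have nonzero weight after conditioning:
  (X=0, W=0, Y=2, U=0, V=2, Z=0) weight 1/441
  (X=0, W=0, Y=2, U=0, V=2, Z=1) weight 1/1323
  (X=0, W=0, Y=2, U=0, V=2, Z=2) weight 1/1323
  (X=0, W=0, Y=2, U=0, V=2, Z=3) weight 2/1323
  (X=0, W=0, Y=2, U=1, V=1, Z=0) weight 1/882
  (X=0, W=0, Y=2, U=1, V=1, Z=1) weight 1/2646
  (X=0, W=0, Y=2, U=1, V=1, Z=2) weight 1/2646
  (X=0, W=0, Y=2, U=1, V=1, Z=3) weight 1/1323
  (X=0, W=0, Y=2, U=2, V=0, Z=0) weight 1/588
  … 135 more
Group by U:
  weight(U=0) = 41/972
  weight(U=1) = 25/972
  weight(U=2) = 11/324
Total weight = 41/972 + 25/972 + 11/324 = 11/108
P(U=0 | obs) = 41/972 / 11/108 = 41/99
P(U=1 | obs) = 25/972 / 11/108 = 25/99
P(U=2 | obs) = 11/324 / 11/108 = 1/3

P(U=0) = 41/99, P(U=1) = 25/99, P(U=2) = 1/3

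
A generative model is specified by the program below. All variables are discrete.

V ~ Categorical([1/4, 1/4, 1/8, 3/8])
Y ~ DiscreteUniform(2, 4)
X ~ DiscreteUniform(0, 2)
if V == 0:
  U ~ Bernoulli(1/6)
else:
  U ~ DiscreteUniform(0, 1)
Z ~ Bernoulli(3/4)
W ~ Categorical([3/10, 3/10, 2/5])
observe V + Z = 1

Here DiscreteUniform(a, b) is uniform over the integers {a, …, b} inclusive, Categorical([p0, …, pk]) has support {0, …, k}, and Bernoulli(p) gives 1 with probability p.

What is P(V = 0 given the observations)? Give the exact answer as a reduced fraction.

Enumerate traces; 108 have nonzero weight after conditioning:
  (V=0, Y=2, X=0, U=0, Z=1, W=0) weight 1/192
  (V=0, Y=2, X=0, U=0, Z=1, W=1) weight 1/192
  (V=0, Y=2, X=0, U=0, Z=1, W=2) weight 1/144
  (V=0, Y=2, X=0, U=1, Z=1, W=0) weight 1/960
  (V=0, Y=2, X=0, U=1, Z=1, W=1) weight 1/960
  (V=0, Y=2, X=0, U=1, Z=1, W=2) weight 1/720
  (V=0, Y=2, X=1, U=0, Z=1, W=0) weight 1/192
  (V=0, Y=2, X=1, U=0, Z=1, W=1) weight 1/192
  (V=1, Y=2, X=0, U=0, Z=0, W=0) weight 1/960
  … 99 more
Group by V:
  weight(V=0) = 3/16
  weight(V=1) = 1/16
Total weight = 3/16 + 1/16 = 1/4
P(V=0 | obs) = 3/16 / 1/4 = 3/4
P(V=1 | obs) = 1/16 / 1/4 = 1/4

P(V = 0 | obs) = 3/4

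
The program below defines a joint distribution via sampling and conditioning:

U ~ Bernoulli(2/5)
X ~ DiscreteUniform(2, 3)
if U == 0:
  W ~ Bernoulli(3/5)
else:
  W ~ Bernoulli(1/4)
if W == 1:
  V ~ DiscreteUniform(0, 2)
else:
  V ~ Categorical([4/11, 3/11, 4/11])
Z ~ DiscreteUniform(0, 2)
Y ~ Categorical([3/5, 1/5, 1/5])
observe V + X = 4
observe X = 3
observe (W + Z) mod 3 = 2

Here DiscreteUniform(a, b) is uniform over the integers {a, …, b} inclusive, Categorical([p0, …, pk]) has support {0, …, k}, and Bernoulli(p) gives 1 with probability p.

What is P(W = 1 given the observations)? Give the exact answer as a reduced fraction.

Enumerate traces; 12 have nonzero weight after conditioning:
  (U=0, X=3, W=0, V=1, Z=2, Y=0) weight 9/1375
  (U=0, X=3, W=0, V=1, Z=2, Y=1) weight 3/1375
  (U=0, X=3, W=0, V=1, Z=2, Y=2) weight 3/1375
  (U=0, X=3, W=1, V=1, Z=1, Y=0) weight 3/250
  (U=0, X=3, W=1, V=1, Z=1, Y=1) weight 1/250
  (U=0, X=3, W=1, V=1, Z=1, Y=2) weight 1/250
  (U=1, X=3, W=0, V=1, Z=2, Y=0) weight 9/1100
  (U=1, X=3, W=0, V=1, Z=2, Y=1) weight 3/1100
  … 4 more
Group by W:
  weight(W=0) = 27/1100
  weight(W=1) = 23/900
Total weight = 27/1100 + 23/900 = 124/2475
P(W=0 | obs) = 27/1100 / 124/2475 = 243/496
P(W=1 | obs) = 23/900 / 124/2475 = 253/496

P(W = 1 | obs) = 253/496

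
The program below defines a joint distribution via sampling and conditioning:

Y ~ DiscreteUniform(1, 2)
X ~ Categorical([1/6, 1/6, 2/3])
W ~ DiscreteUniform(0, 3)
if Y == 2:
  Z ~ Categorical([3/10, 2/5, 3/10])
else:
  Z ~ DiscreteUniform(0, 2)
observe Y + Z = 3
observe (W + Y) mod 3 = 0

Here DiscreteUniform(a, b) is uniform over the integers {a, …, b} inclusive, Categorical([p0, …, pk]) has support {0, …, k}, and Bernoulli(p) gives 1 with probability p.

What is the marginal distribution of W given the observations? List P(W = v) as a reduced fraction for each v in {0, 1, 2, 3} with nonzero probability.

P(W=1) = 6/11, P(W=2) = 5/11

Enumerate traces; 6 have nonzero weight after conditioning:
  (Y=1, X=0, W=2, Z=2) weight 1/144
  (Y=1, X=1, W=2, Z=2) weight 1/144
  (Y=1, X=2, W=2, Z=2) weight 1/36
  (Y=2, X=0, W=1, Z=1) weight 1/120
  (Y=2, X=1, W=1, Z=1) weight 1/120
  (Y=2, X=2, W=1, Z=1) weight 1/30
Group by W:
  weight(W=1) = 1/20
  weight(W=2) = 1/24
Total weight = 1/20 + 1/24 = 11/120
P(W=1 | obs) = 1/20 / 11/120 = 6/11
P(W=2 | obs) = 1/24 / 11/120 = 5/11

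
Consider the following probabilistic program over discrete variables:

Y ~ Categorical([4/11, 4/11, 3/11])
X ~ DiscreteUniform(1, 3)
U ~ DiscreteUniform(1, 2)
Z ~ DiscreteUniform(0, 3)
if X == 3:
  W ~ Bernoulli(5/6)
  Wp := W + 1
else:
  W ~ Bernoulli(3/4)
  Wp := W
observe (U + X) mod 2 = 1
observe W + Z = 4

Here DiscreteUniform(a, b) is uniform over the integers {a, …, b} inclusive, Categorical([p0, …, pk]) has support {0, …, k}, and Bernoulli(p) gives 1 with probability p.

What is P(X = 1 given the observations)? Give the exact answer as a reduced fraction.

Enumerate traces; 9 have nonzero weight after conditioning:
  (Y=0, X=1, U=2, Z=3, W=1) weight 1/88
  (Y=0, X=2, U=1, Z=3, W=1) weight 1/88
  (Y=0, X=3, U=2, Z=3, W=1) weight 5/396
  (Y=1, X=1, U=2, Z=3, W=1) weight 1/88
  (Y=1, X=2, U=1, Z=3, W=1) weight 1/88
  (Y=1, X=3, U=2, Z=3, W=1) weight 5/396
  (Y=2, X=1, U=2, Z=3, W=1) weight 3/352
  (Y=2, X=2, U=1, Z=3, W=1) weight 3/352
  … 1 more
Group by X:
  weight(X=1) = 1/32
  weight(X=2) = 1/32
  weight(X=3) = 5/144
Total weight = 1/32 + 1/32 + 5/144 = 7/72
P(X=1 | obs) = 1/32 / 7/72 = 9/28
P(X=2 | obs) = 1/32 / 7/72 = 9/28
P(X=3 | obs) = 5/144 / 7/72 = 5/14

P(X = 1 | obs) = 9/28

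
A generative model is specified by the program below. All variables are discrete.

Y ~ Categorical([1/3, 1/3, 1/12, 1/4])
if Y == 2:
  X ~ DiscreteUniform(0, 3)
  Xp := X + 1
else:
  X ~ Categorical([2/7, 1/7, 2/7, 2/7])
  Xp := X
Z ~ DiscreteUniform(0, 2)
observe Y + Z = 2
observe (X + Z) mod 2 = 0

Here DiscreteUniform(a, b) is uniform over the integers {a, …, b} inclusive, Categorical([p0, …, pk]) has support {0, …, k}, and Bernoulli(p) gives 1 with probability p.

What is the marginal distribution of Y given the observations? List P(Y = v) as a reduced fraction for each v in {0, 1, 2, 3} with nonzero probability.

P(Y=0) = 32/63, P(Y=1) = 8/21, P(Y=2) = 1/9

Enumerate traces; 6 have nonzero weight after conditioning:
  (Y=0, X=0, Z=2) weight 2/63
  (Y=0, X=2, Z=2) weight 2/63
  (Y=1, X=1, Z=1) weight 1/63
  (Y=1, X=3, Z=1) weight 2/63
  (Y=2, X=0, Z=0) weight 1/144
  (Y=2, X=2, Z=0) weight 1/144
Group by Y:
  weight(Y=0) = 4/63
  weight(Y=1) = 1/21
  weight(Y=2) = 1/72
Total weight = 4/63 + 1/21 + 1/72 = 1/8
P(Y=0 | obs) = 4/63 / 1/8 = 32/63
P(Y=1 | obs) = 1/21 / 1/8 = 8/21
P(Y=2 | obs) = 1/72 / 1/8 = 1/9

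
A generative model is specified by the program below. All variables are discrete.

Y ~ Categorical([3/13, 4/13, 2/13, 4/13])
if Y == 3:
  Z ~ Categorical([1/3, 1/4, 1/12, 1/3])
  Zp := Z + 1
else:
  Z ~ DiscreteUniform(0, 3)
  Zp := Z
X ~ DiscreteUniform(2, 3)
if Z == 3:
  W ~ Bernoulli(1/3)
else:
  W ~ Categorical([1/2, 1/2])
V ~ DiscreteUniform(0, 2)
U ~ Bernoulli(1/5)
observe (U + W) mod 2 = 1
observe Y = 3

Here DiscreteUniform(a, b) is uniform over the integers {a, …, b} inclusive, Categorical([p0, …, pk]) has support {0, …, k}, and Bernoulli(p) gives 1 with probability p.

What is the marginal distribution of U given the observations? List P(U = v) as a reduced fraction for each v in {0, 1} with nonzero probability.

Enumerate traces; 48 have nonzero weight after conditioning:
  (Y=3, Z=0, X=2, W=0, V=0, U=1) weight 1/585
  (Y=3, Z=0, X=2, W=0, V=1, U=1) weight 1/585
  (Y=3, Z=0, X=2, W=0, V=2, U=1) weight 1/585
  (Y=3, Z=0, X=2, W=1, V=0, U=0) weight 4/585
  (Y=3, Z=0, X=2, W=1, V=1, U=0) weight 4/585
  (Y=3, Z=0, X=2, W=1, V=2, U=0) weight 4/585
  (Y=3, Z=0, X=3, W=0, V=0, U=1) weight 1/585
  (Y=3, Z=0, X=3, W=0, V=1, U=1) weight 1/585
  … 40 more
Group by U:
  weight(U=0) = 64/585
  weight(U=1) = 4/117
Total weight = 64/585 + 4/117 = 28/195
P(U=0 | obs) = 64/585 / 28/195 = 16/21
P(U=1 | obs) = 4/117 / 28/195 = 5/21

P(U=0) = 16/21, P(U=1) = 5/21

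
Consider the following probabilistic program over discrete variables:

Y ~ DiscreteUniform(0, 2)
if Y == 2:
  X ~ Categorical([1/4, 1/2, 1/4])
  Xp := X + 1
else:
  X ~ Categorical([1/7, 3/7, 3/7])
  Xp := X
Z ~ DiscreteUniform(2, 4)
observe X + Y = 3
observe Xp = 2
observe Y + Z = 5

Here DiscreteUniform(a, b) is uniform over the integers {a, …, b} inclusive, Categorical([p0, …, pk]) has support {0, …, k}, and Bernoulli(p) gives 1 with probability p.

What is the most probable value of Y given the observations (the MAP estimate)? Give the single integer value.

Enumerate traces; 2 have nonzero weight after conditioning:
  (Y=1, X=2, Z=4) weight 1/21
  (Y=2, X=1, Z=3) weight 1/18
Group by Y:
  weight(Y=1) = 1/21
  weight(Y=2) = 1/18
Total weight = 1/21 + 1/18 = 13/126
P(Y=1 | obs) = 1/21 / 13/126 = 6/13
P(Y=2 | obs) = 1/18 / 13/126 = 7/13
argmax = 2

argmax_v P(Y = v | obs) = 2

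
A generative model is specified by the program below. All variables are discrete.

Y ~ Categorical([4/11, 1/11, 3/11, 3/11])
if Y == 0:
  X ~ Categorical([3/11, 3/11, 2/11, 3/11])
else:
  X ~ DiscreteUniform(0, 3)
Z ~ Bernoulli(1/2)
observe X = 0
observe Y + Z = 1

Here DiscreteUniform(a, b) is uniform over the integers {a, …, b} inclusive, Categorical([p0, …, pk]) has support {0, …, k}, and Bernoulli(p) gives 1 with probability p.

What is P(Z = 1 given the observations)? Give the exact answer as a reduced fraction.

P(Z = 1 | obs) = 48/59

Enumerate traces; 2 have nonzero weight after conditioning:
  (Y=0, X=0, Z=1) weight 6/121
  (Y=1, X=0, Z=0) weight 1/88
Group by Z:
  weight(Z=0) = 1/88
  weight(Z=1) = 6/121
Total weight = 1/88 + 6/121 = 59/968
P(Z=0 | obs) = 1/88 / 59/968 = 11/59
P(Z=1 | obs) = 6/121 / 59/968 = 48/59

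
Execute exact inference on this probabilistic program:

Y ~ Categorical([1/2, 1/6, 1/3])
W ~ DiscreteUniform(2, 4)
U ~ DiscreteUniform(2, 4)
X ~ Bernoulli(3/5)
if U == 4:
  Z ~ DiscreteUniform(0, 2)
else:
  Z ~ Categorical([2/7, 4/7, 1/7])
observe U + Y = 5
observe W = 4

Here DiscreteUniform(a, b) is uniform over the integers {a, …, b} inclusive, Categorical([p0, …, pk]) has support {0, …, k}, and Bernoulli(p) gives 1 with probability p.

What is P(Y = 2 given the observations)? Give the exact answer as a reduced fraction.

P(Y = 2 | obs) = 2/3

Enumerate traces; 12 have nonzero weight after conditioning:
  (Y=1, W=4, U=4, X=0, Z=0) weight 1/405
  (Y=1, W=4, U=4, X=0, Z=1) weight 1/405
  (Y=1, W=4, U=4, X=0, Z=2) weight 1/405
  (Y=1, W=4, U=4, X=1, Z=0) weight 1/270
  (Y=1, W=4, U=4, X=1, Z=1) weight 1/270
  (Y=1, W=4, U=4, X=1, Z=2) weight 1/270
  (Y=2, W=4, U=3, X=0, Z=0) weight 4/945
  (Y=2, W=4, U=3, X=0, Z=1) weight 8/945
  … 4 more
Group by Y:
  weight(Y=1) = 1/54
  weight(Y=2) = 1/27
Total weight = 1/54 + 1/27 = 1/18
P(Y=1 | obs) = 1/54 / 1/18 = 1/3
P(Y=2 | obs) = 1/27 / 1/18 = 2/3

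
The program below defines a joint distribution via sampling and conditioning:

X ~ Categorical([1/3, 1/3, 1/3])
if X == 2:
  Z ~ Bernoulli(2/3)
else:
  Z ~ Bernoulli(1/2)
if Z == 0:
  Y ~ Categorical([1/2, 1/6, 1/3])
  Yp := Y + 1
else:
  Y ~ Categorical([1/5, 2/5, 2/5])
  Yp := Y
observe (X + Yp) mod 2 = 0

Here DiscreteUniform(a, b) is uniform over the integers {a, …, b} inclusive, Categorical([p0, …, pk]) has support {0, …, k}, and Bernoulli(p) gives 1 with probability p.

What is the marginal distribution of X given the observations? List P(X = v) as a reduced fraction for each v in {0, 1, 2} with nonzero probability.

P(X=0) = 69/262, P(X=1) = 111/262, P(X=2) = 41/131

Enumerate traces; 9 have nonzero weight after conditioning:
  (X=0, Z=0, Y=1) weight 1/36
  (X=0, Z=1, Y=0) weight 1/30
  (X=0, Z=1, Y=2) weight 1/15
  (X=1, Z=0, Y=0) weight 1/12
  (X=1, Z=0, Y=2) weight 1/18
  (X=1, Z=1, Y=1) weight 1/15
  (X=2, Z=0, Y=1) weight 1/54
  (X=2, Z=1, Y=0) weight 2/45
  … 1 more
Group by X:
  weight(X=0) = 23/180
  weight(X=1) = 37/180
  weight(X=2) = 41/270
Total weight = 23/180 + 37/180 + 41/270 = 131/270
P(X=0 | obs) = 23/180 / 131/270 = 69/262
P(X=1 | obs) = 37/180 / 131/270 = 111/262
P(X=2 | obs) = 41/270 / 131/270 = 41/131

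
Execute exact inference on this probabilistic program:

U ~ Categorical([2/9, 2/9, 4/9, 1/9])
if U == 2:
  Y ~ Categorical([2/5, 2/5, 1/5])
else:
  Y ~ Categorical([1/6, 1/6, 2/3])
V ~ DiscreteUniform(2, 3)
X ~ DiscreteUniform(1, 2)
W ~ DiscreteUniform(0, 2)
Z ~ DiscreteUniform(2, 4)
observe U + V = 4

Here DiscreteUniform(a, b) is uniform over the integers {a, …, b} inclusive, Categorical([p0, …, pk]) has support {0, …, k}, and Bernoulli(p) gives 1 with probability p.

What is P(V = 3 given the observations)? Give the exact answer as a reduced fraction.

P(V = 3 | obs) = 1/3

Enumerate traces; 108 have nonzero weight after conditioning:
  (U=1, Y=0, V=3, X=1, W=0, Z=2) weight 1/972
  (U=1, Y=0, V=3, X=1, W=0, Z=3) weight 1/972
  (U=1, Y=0, V=3, X=1, W=0, Z=4) weight 1/972
  (U=1, Y=0, V=3, X=1, W=1, Z=2) weight 1/972
  (U=1, Y=0, V=3, X=1, W=1, Z=3) weight 1/972
  (U=1, Y=0, V=3, X=1, W=1, Z=4) weight 1/972
  (U=1, Y=0, V=3, X=1, W=2, Z=2) weight 1/972
  (U=1, Y=0, V=3, X=1, W=2, Z=3) weight 1/972
  (U=2, Y=0, V=2, X=1, W=0, Z=2) weight 2/405
  … 99 more
Group by V:
  weight(V=2) = 2/9
  weight(V=3) = 1/9
Total weight = 2/9 + 1/9 = 1/3
P(V=2 | obs) = 2/9 / 1/3 = 2/3
P(V=3 | obs) = 1/9 / 1/3 = 1/3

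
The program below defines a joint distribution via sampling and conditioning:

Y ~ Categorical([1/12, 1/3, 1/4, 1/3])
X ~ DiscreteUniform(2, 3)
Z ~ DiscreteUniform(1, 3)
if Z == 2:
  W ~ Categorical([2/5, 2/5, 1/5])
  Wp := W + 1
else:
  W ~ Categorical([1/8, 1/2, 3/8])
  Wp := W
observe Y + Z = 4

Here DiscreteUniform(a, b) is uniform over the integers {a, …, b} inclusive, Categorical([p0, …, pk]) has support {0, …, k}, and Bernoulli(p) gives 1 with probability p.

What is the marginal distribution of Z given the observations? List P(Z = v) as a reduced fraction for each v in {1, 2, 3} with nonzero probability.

P(Z=1) = 4/11, P(Z=2) = 3/11, P(Z=3) = 4/11

Enumerate traces; 18 have nonzero weight after conditioning:
  (Y=1, X=2, Z=3, W=0) weight 1/144
  (Y=1, X=2, Z=3, W=1) weight 1/36
  (Y=1, X=2, Z=3, W=2) weight 1/48
  (Y=1, X=3, Z=3, W=0) weight 1/144
  (Y=1, X=3, Z=3, W=1) weight 1/36
  (Y=1, X=3, Z=3, W=2) weight 1/48
  (Y=2, X=2, Z=2, W=0) weight 1/60
  (Y=2, X=2, Z=2, W=1) weight 1/60
  (Y=3, X=2, Z=1, W=0) weight 1/144
  … 9 more
Group by Z:
  weight(Z=1) = 1/9
  weight(Z=2) = 1/12
  weight(Z=3) = 1/9
Total weight = 1/9 + 1/12 + 1/9 = 11/36
P(Z=1 | obs) = 1/9 / 11/36 = 4/11
P(Z=2 | obs) = 1/12 / 11/36 = 3/11
P(Z=3 | obs) = 1/9 / 11/36 = 4/11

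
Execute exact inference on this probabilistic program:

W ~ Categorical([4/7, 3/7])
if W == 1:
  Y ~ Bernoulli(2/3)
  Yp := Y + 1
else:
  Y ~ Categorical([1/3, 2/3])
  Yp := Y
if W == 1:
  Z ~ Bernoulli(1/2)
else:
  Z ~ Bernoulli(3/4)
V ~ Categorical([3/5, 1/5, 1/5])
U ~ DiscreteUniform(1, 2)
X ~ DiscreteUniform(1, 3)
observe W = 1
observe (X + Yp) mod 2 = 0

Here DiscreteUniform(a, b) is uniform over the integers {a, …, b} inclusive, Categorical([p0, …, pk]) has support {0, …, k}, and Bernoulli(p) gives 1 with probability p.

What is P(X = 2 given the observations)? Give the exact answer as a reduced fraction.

P(X = 2 | obs) = 1/2

Enumerate traces; 36 have nonzero weight after conditioning:
  (W=1, Y=0, Z=0, V=0, U=1, X=1) weight 1/140
  (W=1, Y=0, Z=0, V=0, U=1, X=3) weight 1/140
  (W=1, Y=0, Z=0, V=0, U=2, X=1) weight 1/140
  (W=1, Y=0, Z=0, V=0, U=2, X=3) weight 1/140
  (W=1, Y=0, Z=0, V=1, U=1, X=1) weight 1/420
  (W=1, Y=0, Z=0, V=1, U=1, X=3) weight 1/420
  (W=1, Y=0, Z=0, V=1, U=2, X=1) weight 1/420
  (W=1, Y=0, Z=0, V=1, U=2, X=3) weight 1/420
  (W=1, Y=1, Z=0, V=0, U=1, X=2) weight 1/70
  … 27 more
Group by X:
  weight(X=1) = 1/21
  weight(X=2) = 2/21
  weight(X=3) = 1/21
Total weight = 1/21 + 2/21 + 1/21 = 4/21
P(X=1 | obs) = 1/21 / 4/21 = 1/4
P(X=2 | obs) = 2/21 / 4/21 = 1/2
P(X=3 | obs) = 1/21 / 4/21 = 1/4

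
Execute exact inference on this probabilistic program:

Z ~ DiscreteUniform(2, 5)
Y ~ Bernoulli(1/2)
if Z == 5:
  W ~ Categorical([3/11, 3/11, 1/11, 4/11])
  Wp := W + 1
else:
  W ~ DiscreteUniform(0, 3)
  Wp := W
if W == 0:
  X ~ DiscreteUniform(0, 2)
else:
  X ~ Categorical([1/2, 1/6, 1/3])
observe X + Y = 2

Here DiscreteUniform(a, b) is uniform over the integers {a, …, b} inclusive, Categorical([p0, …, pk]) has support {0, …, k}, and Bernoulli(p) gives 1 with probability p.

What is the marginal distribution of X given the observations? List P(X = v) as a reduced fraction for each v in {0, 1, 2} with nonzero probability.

P(X=1) = 221/573, P(X=2) = 352/573

Enumerate traces; 32 have nonzero weight after conditioning:
  (Z=2, Y=0, W=0, X=2) weight 1/96
  (Z=2, Y=0, W=1, X=2) weight 1/96
  (Z=2, Y=0, W=2, X=2) weight 1/96
  (Z=2, Y=0, W=3, X=2) weight 1/96
  (Z=2, Y=1, W=0, X=1) weight 1/96
  (Z=2, Y=1, W=1, X=1) weight 1/192
  (Z=2, Y=1, W=2, X=1) weight 1/192
  (Z=2, Y=1, W=3, X=1) weight 1/192
  … 24 more
Group by X:
  weight(X=1) = 221/2112
  weight(X=2) = 1/6
Total weight = 221/2112 + 1/6 = 191/704
P(X=1 | obs) = 221/2112 / 191/704 = 221/573
P(X=2 | obs) = 1/6 / 191/704 = 352/573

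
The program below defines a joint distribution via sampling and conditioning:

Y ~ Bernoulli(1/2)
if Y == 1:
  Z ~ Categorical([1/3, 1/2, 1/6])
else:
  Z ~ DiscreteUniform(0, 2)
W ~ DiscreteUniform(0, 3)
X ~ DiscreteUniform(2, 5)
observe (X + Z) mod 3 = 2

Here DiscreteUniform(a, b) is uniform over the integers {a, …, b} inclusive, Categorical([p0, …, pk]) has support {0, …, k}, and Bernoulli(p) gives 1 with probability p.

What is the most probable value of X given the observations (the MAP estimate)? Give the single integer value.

Enumerate traces; 32 have nonzero weight after conditioning:
  (Y=0, Z=0, W=0, X=2) weight 1/96
  (Y=0, Z=0, W=0, X=5) weight 1/96
  (Y=0, Z=0, W=1, X=2) weight 1/96
  (Y=0, Z=0, W=1, X=5) weight 1/96
  (Y=0, Z=0, W=2, X=2) weight 1/96
  (Y=0, Z=0, W=2, X=5) weight 1/96
  (Y=0, Z=0, W=3, X=2) weight 1/96
  (Y=0, Z=0, W=3, X=5) weight 1/96
  (Y=0, Z=1, W=0, X=4) weight 1/96
  (Y=0, Z=2, W=0, X=3) weight 1/96
  … 22 more
Group by X:
  weight(X=2) = 1/12
  weight(X=3) = 1/16
  weight(X=4) = 5/48
  weight(X=5) = 1/12
Total weight = 1/12 + 1/16 + 5/48 + 1/12 = 1/3
P(X=2 | obs) = 1/12 / 1/3 = 1/4
P(X=3 | obs) = 1/16 / 1/3 = 3/16
P(X=4 | obs) = 5/48 / 1/3 = 5/16
P(X=5 | obs) = 1/12 / 1/3 = 1/4
argmax = 4

argmax_v P(X = v | obs) = 4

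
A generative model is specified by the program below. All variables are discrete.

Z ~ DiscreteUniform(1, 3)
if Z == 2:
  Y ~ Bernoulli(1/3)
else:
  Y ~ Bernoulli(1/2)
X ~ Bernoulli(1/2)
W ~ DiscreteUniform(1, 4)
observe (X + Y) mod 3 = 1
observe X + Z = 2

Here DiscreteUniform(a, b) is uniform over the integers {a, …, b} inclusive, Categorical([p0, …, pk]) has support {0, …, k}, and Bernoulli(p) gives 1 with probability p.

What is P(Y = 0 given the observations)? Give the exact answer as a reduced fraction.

P(Y = 0 | obs) = 3/5

Enumerate traces; 8 have nonzero weight after conditioning:
  (Z=1, Y=0, X=1, W=1) weight 1/48
  (Z=1, Y=0, X=1, W=2) weight 1/48
  (Z=1, Y=0, X=1, W=3) weight 1/48
  (Z=1, Y=0, X=1, W=4) weight 1/48
  (Z=2, Y=1, X=0, W=1) weight 1/72
  (Z=2, Y=1, X=0, W=2) weight 1/72
  (Z=2, Y=1, X=0, W=3) weight 1/72
  (Z=2, Y=1, X=0, W=4) weight 1/72
Group by Y:
  weight(Y=0) = 1/12
  weight(Y=1) = 1/18
Total weight = 1/12 + 1/18 = 5/36
P(Y=0 | obs) = 1/12 / 5/36 = 3/5
P(Y=1 | obs) = 1/18 / 5/36 = 2/5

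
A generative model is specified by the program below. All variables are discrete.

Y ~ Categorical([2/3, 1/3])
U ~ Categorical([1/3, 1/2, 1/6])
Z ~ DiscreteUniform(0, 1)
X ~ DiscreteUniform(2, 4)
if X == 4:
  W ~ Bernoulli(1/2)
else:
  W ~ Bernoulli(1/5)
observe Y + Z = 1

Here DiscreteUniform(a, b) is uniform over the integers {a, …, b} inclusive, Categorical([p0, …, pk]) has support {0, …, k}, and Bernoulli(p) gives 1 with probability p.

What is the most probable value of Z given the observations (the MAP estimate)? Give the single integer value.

Enumerate traces; 36 have nonzero weight after conditioning:
  (Y=0, U=0, Z=1, X=2, W=0) weight 4/135
  (Y=0, U=0, Z=1, X=2, W=1) weight 1/135
  (Y=0, U=0, Z=1, X=3, W=0) weight 4/135
  (Y=0, U=0, Z=1, X=3, W=1) weight 1/135
  (Y=0, U=0, Z=1, X=4, W=0) weight 1/54
  (Y=0, U=0, Z=1, X=4, W=1) weight 1/54
  (Y=0, U=1, Z=1, X=2, W=0) weight 2/45
  (Y=0, U=1, Z=1, X=2, W=1) weight 1/90
  (Y=1, U=0, Z=0, X=2, W=0) weight 2/135
  … 27 more
Group by Z:
  weight(Z=0) = 1/6
  weight(Z=1) = 1/3
Total weight = 1/6 + 1/3 = 1/2
P(Z=0 | obs) = 1/6 / 1/2 = 1/3
P(Z=1 | obs) = 1/3 / 1/2 = 2/3
argmax = 1

argmax_v P(Z = v | obs) = 1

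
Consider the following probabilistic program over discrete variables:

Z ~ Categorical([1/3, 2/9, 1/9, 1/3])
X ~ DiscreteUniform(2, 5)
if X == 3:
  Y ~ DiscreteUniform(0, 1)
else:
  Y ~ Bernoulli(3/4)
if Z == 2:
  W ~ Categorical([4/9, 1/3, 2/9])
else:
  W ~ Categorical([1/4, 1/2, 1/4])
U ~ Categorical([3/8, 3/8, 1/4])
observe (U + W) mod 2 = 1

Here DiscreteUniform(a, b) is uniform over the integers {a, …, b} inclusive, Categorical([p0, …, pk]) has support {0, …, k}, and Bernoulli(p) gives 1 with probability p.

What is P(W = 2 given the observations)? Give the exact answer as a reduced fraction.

Enumerate traces; 128 have nonzero weight after conditioning:
  (Z=0, X=2, Y=0, W=0, U=1) weight 1/512
  (Z=0, X=2, Y=0, W=1, U=0) weight 1/256
  (Z=0, X=2, Y=0, W=1, U=2) weight 1/384
  (Z=0, X=2, Y=0, W=2, U=1) weight 1/512
  (Z=0, X=2, Y=1, W=0, U=1) weight 3/512
  (Z=0, X=2, Y=1, W=1, U=0) weight 3/256
  (Z=0, X=2, Y=1, W=1, U=2) weight 1/128
  (Z=0, X=2, Y=1, W=2, U=1) weight 3/512
  … 120 more
Group by W:
  weight(W=0) = 11/108
  weight(W=1) = 65/216
  weight(W=2) = 5/54
Total weight = 11/108 + 65/216 + 5/54 = 107/216
P(W=0 | obs) = 11/108 / 107/216 = 22/107
P(W=1 | obs) = 65/216 / 107/216 = 65/107
P(W=2 | obs) = 5/54 / 107/216 = 20/107

P(W = 2 | obs) = 20/107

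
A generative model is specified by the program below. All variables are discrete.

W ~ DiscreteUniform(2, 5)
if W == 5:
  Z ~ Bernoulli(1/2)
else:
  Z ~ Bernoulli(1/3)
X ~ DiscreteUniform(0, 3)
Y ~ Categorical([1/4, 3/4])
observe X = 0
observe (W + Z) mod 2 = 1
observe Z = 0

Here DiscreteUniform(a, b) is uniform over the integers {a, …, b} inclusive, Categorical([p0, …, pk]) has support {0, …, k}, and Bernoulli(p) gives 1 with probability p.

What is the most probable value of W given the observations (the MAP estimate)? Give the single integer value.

Enumerate traces; 4 have nonzero weight after conditioning:
  (W=3, Z=0, X=0, Y=0) weight 1/96
  (W=3, Z=0, X=0, Y=1) weight 1/32
  (W=5, Z=0, X=0, Y=0) weight 1/128
  (W=5, Z=0, X=0, Y=1) weight 3/128
Group by W:
  weight(W=3) = 1/24
  weight(W=5) = 1/32
Total weight = 1/24 + 1/32 = 7/96
P(W=3 | obs) = 1/24 / 7/96 = 4/7
P(W=5 | obs) = 1/32 / 7/96 = 3/7
argmax = 3

argmax_v P(W = v | obs) = 3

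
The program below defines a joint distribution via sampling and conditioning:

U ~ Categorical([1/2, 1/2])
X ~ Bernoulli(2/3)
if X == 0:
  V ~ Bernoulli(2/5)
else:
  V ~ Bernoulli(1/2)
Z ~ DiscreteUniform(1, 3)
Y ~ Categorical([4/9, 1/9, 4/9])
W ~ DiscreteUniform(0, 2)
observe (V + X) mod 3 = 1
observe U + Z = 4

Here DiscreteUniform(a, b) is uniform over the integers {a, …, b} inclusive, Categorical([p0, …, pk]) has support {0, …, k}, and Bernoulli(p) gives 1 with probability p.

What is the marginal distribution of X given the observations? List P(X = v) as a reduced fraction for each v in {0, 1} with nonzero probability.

P(X=0) = 2/7, P(X=1) = 5/7

Enumerate traces; 18 have nonzero weight after conditioning:
  (U=1, X=0, V=1, Z=3, Y=0, W=0) weight 4/1215
  (U=1, X=0, V=1, Z=3, Y=0, W=1) weight 4/1215
  (U=1, X=0, V=1, Z=3, Y=0, W=2) weight 4/1215
  (U=1, X=0, V=1, Z=3, Y=1, W=0) weight 1/1215
  (U=1, X=0, V=1, Z=3, Y=1, W=1) weight 1/1215
  (U=1, X=0, V=1, Z=3, Y=1, W=2) weight 1/1215
  (U=1, X=0, V=1, Z=3, Y=2, W=0) weight 4/1215
  (U=1, X=0, V=1, Z=3, Y=2, W=1) weight 4/1215
  (U=1, X=1, V=0, Z=3, Y=0, W=0) weight 2/243
  … 9 more
Group by X:
  weight(X=0) = 1/45
  weight(X=1) = 1/18
Total weight = 1/45 + 1/18 = 7/90
P(X=0 | obs) = 1/45 / 7/90 = 2/7
P(X=1 | obs) = 1/18 / 7/90 = 5/7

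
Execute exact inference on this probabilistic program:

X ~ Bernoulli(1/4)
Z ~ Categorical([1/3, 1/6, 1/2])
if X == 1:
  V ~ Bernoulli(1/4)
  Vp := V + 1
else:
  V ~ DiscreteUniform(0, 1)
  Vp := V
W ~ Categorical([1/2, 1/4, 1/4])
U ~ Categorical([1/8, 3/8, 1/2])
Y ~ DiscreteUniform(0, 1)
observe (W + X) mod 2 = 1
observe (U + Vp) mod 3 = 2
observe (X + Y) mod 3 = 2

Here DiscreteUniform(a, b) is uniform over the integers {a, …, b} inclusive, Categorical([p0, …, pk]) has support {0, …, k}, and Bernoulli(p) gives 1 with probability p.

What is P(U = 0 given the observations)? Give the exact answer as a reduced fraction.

P(U = 0 | obs) = 1/10

Enumerate traces; 12 have nonzero weight after conditioning:
  (X=1, Z=0, V=0, W=0, U=1, Y=1) weight 3/512
  (X=1, Z=0, V=0, W=2, U=1, Y=1) weight 3/1024
  (X=1, Z=0, V=1, W=0, U=0, Y=1) weight 1/1536
  (X=1, Z=0, V=1, W=2, U=0, Y=1) weight 1/3072
  (X=1, Z=1, V=0, W=0, U=1, Y=1) weight 3/1024
  (X=1, Z=1, V=0, W=2, U=1, Y=1) weight 3/2048
  (X=1, Z=1, V=1, W=0, U=0, Y=1) weight 1/3072
  (X=1, Z=1, V=1, W=2, U=0, Y=1) weight 1/6144
  … 4 more
Group by U:
  weight(U=0) = 3/1024
  weight(U=1) = 27/1024
Total weight = 3/1024 + 27/1024 = 15/512
P(U=0 | obs) = 3/1024 / 15/512 = 1/10
P(U=1 | obs) = 27/1024 / 15/512 = 9/10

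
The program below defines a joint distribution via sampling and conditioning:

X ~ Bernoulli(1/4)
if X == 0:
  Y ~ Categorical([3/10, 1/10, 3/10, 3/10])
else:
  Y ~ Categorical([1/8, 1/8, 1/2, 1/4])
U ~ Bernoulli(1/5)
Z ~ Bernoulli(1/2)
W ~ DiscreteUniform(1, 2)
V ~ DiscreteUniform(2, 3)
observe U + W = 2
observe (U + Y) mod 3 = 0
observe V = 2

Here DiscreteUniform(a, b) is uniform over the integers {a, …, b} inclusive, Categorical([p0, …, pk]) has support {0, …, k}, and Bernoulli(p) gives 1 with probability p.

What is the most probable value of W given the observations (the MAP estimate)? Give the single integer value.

Enumerate traces; 12 have nonzero weight after conditioning:
  (X=0, Y=0, U=0, Z=0, W=2, V=2) weight 9/400
  (X=0, Y=0, U=0, Z=1, W=2, V=2) weight 9/400
  (X=0, Y=2, U=1, Z=0, W=1, V=2) weight 9/1600
  (X=0, Y=2, U=1, Z=1, W=1, V=2) weight 9/1600
  (X=0, Y=3, U=0, Z=0, W=2, V=2) weight 9/400
  (X=0, Y=3, U=0, Z=1, W=2, V=2) weight 9/400
  (X=1, Y=0, U=0, Z=0, W=2, V=2) weight 1/320
  (X=1, Y=0, U=0, Z=1, W=2, V=2) weight 1/320
  … 4 more
Group by W:
  weight(W=1) = 7/400
  weight(W=2) = 87/800
Total weight = 7/400 + 87/800 = 101/800
P(W=1 | obs) = 7/400 / 101/800 = 14/101
P(W=2 | obs) = 87/800 / 101/800 = 87/101
argmax = 2

argmax_v P(W = v | obs) = 2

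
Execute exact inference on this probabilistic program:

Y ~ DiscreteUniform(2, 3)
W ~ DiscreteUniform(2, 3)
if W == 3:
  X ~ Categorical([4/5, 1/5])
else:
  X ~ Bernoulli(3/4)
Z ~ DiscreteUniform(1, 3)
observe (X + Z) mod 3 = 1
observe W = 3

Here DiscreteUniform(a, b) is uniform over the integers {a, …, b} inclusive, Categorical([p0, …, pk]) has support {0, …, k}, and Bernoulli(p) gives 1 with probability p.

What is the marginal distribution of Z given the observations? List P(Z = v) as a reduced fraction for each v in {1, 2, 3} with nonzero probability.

P(Z=1) = 4/5, P(Z=3) = 1/5

Enumerate traces; 4 have nonzero weight after conditioning:
  (Y=2, W=3, X=0, Z=1) weight 1/15
  (Y=2, W=3, X=1, Z=3) weight 1/60
  (Y=3, W=3, X=0, Z=1) weight 1/15
  (Y=3, W=3, X=1, Z=3) weight 1/60
Group by Z:
  weight(Z=1) = 2/15
  weight(Z=3) = 1/30
Total weight = 2/15 + 1/30 = 1/6
P(Z=1 | obs) = 2/15 / 1/6 = 4/5
P(Z=3 | obs) = 1/30 / 1/6 = 1/5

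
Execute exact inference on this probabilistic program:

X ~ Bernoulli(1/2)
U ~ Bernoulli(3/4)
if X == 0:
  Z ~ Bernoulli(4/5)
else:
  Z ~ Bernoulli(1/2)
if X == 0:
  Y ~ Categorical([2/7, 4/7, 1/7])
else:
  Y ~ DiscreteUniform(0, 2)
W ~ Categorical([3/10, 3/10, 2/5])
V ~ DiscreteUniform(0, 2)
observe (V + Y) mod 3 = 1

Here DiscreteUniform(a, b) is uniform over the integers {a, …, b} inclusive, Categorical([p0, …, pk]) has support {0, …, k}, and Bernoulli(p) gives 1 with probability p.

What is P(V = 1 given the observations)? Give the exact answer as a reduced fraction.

P(V = 1 | obs) = 13/42

Enumerate traces; 72 have nonzero weight after conditioning:
  (X=0, U=0, Z=0, Y=0, W=0, V=1) weight 1/1400
  (X=0, U=0, Z=0, Y=0, W=1, V=1) weight 1/1400
  (X=0, U=0, Z=0, Y=0, W=2, V=1) weight 1/1050
  (X=0, U=0, Z=0, Y=1, W=0, V=0) weight 1/700
  (X=0, U=0, Z=0, Y=1, W=1, V=0) weight 1/700
  (X=0, U=0, Z=0, Y=1, W=2, V=0) weight 1/525
  (X=0, U=0, Z=0, Y=2, W=0, V=2) weight 1/2800
  (X=0, U=0, Z=0, Y=2, W=1, V=2) weight 1/2800
  … 64 more
Group by V:
  weight(V=0) = 19/126
  weight(V=1) = 13/126
  weight(V=2) = 5/63
Total weight = 19/126 + 13/126 + 5/63 = 1/3
P(V=0 | obs) = 19/126 / 1/3 = 19/42
P(V=1 | obs) = 13/126 / 1/3 = 13/42
P(V=2 | obs) = 5/63 / 1/3 = 5/21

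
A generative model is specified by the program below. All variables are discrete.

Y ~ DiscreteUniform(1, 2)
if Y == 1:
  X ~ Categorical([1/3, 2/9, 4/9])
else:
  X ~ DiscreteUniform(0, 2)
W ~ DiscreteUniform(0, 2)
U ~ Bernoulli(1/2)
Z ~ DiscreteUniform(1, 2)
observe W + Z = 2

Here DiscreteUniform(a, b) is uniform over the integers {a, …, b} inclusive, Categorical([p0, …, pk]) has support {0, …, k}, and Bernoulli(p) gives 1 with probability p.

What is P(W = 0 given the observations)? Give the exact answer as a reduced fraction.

P(W = 0 | obs) = 1/2

Enumerate traces; 24 have nonzero weight after conditioning:
  (Y=1, X=0, W=0, U=0, Z=2) weight 1/72
  (Y=1, X=0, W=0, U=1, Z=2) weight 1/72
  (Y=1, X=0, W=1, U=0, Z=1) weight 1/72
  (Y=1, X=0, W=1, U=1, Z=1) weight 1/72
  (Y=1, X=1, W=0, U=0, Z=2) weight 1/108
  (Y=1, X=1, W=0, U=1, Z=2) weight 1/108
  (Y=1, X=1, W=1, U=0, Z=1) weight 1/108
  (Y=1, X=1, W=1, U=1, Z=1) weight 1/108
  … 16 more
Group by W:
  weight(W=0) = 1/6
  weight(W=1) = 1/6
Total weight = 1/6 + 1/6 = 1/3
P(W=0 | obs) = 1/6 / 1/3 = 1/2
P(W=1 | obs) = 1/6 / 1/3 = 1/2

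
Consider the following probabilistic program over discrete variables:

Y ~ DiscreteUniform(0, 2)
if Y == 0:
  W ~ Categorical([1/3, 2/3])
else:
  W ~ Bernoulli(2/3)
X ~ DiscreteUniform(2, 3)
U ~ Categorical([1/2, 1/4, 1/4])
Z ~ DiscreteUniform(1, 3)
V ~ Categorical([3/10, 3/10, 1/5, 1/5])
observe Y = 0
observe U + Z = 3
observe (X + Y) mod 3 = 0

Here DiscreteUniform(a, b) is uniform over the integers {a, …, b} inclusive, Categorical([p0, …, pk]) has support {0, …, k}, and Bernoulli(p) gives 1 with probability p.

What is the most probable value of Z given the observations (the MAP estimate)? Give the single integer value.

argmax_v P(Z = v | obs) = 3

Enumerate traces; 24 have nonzero weight after conditioning:
  (Y=0, W=0, X=3, U=0, Z=3, V=0) weight 1/360
  (Y=0, W=0, X=3, U=0, Z=3, V=1) weight 1/360
  (Y=0, W=0, X=3, U=0, Z=3, V=2) weight 1/540
  (Y=0, W=0, X=3, U=0, Z=3, V=3) weight 1/540
  (Y=0, W=0, X=3, U=1, Z=2, V=0) weight 1/720
  (Y=0, W=0, X=3, U=1, Z=2, V=1) weight 1/720
  (Y=0, W=0, X=3, U=1, Z=2, V=2) weight 1/1080
  (Y=0, W=0, X=3, U=1, Z=2, V=3) weight 1/1080
  (Y=0, W=0, X=3, U=2, Z=1, V=0) weight 1/720
  … 15 more
Group by Z:
  weight(Z=1) = 1/72
  weight(Z=2) = 1/72
  weight(Z=3) = 1/36
Total weight = 1/72 + 1/72 + 1/36 = 1/18
P(Z=1 | obs) = 1/72 / 1/18 = 1/4
P(Z=2 | obs) = 1/72 / 1/18 = 1/4
P(Z=3 | obs) = 1/36 / 1/18 = 1/2
argmax = 3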